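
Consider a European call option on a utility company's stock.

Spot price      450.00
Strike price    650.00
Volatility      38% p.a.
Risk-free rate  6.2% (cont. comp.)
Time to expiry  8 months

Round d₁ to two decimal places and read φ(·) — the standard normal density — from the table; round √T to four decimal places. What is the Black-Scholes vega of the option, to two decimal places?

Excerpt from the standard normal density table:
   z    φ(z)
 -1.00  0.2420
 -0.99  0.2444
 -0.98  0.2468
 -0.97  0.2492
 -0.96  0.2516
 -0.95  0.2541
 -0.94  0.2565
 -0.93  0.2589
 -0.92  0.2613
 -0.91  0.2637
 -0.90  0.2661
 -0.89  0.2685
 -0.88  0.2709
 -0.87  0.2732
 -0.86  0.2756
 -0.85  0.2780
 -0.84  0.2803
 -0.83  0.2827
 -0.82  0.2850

97.77

σ√T = 0.38 × 0.8165 = 0.3103
d₁ = [ln(450/650) + (0.062 + 0.38²/2)·0.6667] / 0.3103 = [-0.3677 + 0.0895] / 0.3103 = -0.8968 which rounds to -0.90
√T = √0.6667 = 0.8165
φ(d₁) = φ(-0.90) = 0.2661
vega = S·φ(d₁)·√T = 450·0.2661·0.8165 = 97.7718
(Call and put vega coincide under Black-Scholes.)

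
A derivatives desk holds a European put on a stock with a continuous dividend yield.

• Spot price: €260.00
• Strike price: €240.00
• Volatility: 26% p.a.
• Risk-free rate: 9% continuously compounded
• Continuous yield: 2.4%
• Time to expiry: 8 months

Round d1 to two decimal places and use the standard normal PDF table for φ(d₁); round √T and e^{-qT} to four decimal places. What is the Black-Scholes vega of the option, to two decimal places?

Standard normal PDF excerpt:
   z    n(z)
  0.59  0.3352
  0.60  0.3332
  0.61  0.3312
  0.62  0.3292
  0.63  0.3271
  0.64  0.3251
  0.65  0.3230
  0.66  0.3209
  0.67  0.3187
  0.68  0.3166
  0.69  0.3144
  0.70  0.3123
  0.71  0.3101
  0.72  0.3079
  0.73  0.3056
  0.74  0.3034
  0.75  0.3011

65.68

σ√T = 0.26 × 0.8165 = 0.2123
d₁ = [ln(260/240) + (0.09 − 0.024 + ½·0.26²)·0.6667] / (σ√T) = (0.0800 + 0.0665) / 0.2123 = 0.6905 ⇒ 0.69
√T = √0.6667 = 0.8165
φ(d₁) = φ(0.69) = 0.3144
exp(−qT) = exp(−0.024·0.6667) = 0.9841
vega = S·exp(−qT)·φ(d₁)·√T = 260·0.9841·0.3144·0.8165 = 65.6827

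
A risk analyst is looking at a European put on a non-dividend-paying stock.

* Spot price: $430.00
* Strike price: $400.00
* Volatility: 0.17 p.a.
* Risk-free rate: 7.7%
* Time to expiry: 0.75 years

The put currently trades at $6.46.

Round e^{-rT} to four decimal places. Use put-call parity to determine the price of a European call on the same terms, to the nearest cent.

$58.90

e^(−rT) = e^(−0.077·0.75) = 0.9439
Put-call parity: C − P = S − K·e^(−rT) = 430 − 400·0.9439 = 430 − 377.5600 = 52.4400
C = P + (C − P) = 6.46 + (52.4400) = 58.9000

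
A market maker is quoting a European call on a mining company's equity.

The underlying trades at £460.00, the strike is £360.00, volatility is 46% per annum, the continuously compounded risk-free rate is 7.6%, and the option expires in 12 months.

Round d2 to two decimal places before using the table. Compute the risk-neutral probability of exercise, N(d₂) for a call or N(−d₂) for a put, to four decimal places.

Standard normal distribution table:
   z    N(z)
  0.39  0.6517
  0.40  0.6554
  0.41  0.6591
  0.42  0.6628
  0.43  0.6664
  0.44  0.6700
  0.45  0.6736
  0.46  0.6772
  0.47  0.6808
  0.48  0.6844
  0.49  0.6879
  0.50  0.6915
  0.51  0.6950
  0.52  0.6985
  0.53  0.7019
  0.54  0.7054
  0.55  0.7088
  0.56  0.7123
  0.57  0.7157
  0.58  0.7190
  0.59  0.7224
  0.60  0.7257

T = 1;  σ√T = 0.4600
d₁ = [ln(460/360) + (0.076 + 0.46²/2)·1] / 0.4600 = [0.2451 + 0.1818] / 0.4600 = 0.9281 ⇒ 0.93
d₂ = d₁ − σ√T = 0.9281 − 0.4600 = 0.4681 ⇒ 0.47
Risk-neutral Pr[S_T > K] = N(d₂) = N(0.47) = 0.6808

0.6808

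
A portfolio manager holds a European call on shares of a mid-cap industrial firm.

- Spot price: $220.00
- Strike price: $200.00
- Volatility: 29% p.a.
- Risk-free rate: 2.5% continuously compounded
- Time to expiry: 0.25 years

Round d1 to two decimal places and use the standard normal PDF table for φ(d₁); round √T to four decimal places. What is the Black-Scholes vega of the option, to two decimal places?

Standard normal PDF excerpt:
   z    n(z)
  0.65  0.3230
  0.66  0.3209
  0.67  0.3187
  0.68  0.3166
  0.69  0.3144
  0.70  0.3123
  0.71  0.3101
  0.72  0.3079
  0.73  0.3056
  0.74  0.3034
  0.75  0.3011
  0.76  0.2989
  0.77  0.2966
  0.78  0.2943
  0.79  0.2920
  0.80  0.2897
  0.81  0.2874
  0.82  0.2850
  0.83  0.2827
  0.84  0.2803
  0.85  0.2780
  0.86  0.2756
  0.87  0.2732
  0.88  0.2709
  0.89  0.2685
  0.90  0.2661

32.63

T = 0.25;  σ√T = 0.1450
ln(S/K) + (r + σ²/2)T = ln(220/200) + (0.025 + 0.29²/2)·0.25 = 0.0953 + 0.0168 = 0.1121
d₁ = 0.1121 / 0.1450 = 0.7729 ≈ 0.77
√T = √0.25 = 0.5000
φ(d₁) = φ(0.77) = 0.2966
vega = S·φ(d₁)·√T = 220·0.2966·0.5000 = 32.6260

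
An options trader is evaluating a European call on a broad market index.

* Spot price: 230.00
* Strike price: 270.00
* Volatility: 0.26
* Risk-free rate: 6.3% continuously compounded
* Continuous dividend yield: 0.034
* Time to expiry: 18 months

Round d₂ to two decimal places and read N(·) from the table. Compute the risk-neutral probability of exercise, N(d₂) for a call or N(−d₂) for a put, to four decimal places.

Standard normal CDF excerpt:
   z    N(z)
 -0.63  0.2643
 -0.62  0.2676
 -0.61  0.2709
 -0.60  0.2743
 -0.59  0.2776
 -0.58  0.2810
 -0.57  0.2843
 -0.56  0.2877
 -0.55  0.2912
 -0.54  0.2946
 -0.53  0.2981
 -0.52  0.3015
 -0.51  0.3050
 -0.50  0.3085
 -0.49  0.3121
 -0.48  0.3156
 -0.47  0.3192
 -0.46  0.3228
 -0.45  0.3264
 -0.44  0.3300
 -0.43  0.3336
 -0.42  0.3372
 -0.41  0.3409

0.2981

σ√T = 0.26·√1.5 = 0.3184
d₁ = [ln(230/270) + (0.063 − 0.034 + 0.26²/2)·1.5] / 0.3184 = [-0.1603 + 0.0942] / 0.3184 = -0.2077 ⇒ -0.21
d₂ = d₁ − σ√T = -0.2077 − 0.3184 = -0.5261 ⇒ -0.53
Pr(exercise) under Q = N(d₂) = 0.2981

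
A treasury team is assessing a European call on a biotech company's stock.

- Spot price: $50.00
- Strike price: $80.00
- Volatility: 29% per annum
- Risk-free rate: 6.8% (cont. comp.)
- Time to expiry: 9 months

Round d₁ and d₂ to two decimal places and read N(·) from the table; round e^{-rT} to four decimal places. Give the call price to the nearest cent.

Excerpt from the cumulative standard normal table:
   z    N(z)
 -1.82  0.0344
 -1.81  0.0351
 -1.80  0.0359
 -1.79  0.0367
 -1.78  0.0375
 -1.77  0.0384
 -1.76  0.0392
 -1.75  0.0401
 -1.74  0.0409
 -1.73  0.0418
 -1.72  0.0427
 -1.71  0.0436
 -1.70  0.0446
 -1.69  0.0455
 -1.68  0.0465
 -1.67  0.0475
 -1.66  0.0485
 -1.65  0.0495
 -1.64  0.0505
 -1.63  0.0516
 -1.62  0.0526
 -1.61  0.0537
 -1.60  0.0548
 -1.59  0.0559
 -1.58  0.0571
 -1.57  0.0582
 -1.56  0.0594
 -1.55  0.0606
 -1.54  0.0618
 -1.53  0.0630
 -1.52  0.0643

σ√T = 0.29·√0.75 = 0.2511
d₁ = [ln(50/80) + (0.068 + 0.29²/2)·0.75] / 0.2511 = [-0.4700 + 0.0825] / 0.2511 = -1.5428 which rounds to -1.54
d₂ = d₁ − σ√T = -1.5428 − 0.2511 = -1.7939 which rounds to -1.79
exp(−rT) = exp(−0.068·0.75) = 0.9503
N(d₁) = N(-1.54) = 0.0618;  N(d₂) = N(-1.79) = 0.0367
C = 50·0.0618 − 80·0.9503·0.0367 = 3.0900 − 2.7901 = 0.2999

$0.30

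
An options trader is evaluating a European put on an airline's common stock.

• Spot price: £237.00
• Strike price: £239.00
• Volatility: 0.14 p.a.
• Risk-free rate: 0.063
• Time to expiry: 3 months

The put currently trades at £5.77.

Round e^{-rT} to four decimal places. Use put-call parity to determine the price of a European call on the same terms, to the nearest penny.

£7.50

e^(−rT) = e^(−0.063·0.25) = 0.9844
Put-call parity: C − P = S − K·e^(−rT) = 237 − 239·0.9844 = 237 − 235.2716 = 1.7284
C = P + (C − P) = 5.77 + (1.7284) = 7.4984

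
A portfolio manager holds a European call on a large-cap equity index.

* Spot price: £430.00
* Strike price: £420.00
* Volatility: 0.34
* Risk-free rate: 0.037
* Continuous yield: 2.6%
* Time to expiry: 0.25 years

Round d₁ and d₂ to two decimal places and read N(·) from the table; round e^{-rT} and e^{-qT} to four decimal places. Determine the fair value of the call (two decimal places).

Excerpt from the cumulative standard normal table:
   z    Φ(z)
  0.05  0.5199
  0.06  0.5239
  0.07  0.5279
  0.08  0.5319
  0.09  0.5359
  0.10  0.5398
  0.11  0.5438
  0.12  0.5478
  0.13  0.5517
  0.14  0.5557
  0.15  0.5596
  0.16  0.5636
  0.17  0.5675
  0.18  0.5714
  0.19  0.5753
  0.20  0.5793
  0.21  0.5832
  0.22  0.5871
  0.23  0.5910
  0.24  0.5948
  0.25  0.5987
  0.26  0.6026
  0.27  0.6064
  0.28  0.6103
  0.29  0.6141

£34.42

T = 0.25;  σ√T = 0.1700
d₁ = [ln(430/420) + (0.037 − 0.026 + ½·0.34²)·0.25] / (σ√T) = (0.0235 + 0.0172) / 0.1700 = 0.2396 ≈ 0.24
d₂ = 0.2396 − 0.1700 = 0.0696 ≈ 0.07
exp(−qT) = exp(−0.026·0.25) = 0.9935;  exp(−rT) = exp(−0.037·0.25) = 0.9908
N(d₁) = N(0.24) = 0.5948;  N(d₂) = N(0.07) = 0.5279
C = 430·0.9935·0.5948 − 420·0.9908·0.5279 = 254.1015 − 219.6782 = 34.4233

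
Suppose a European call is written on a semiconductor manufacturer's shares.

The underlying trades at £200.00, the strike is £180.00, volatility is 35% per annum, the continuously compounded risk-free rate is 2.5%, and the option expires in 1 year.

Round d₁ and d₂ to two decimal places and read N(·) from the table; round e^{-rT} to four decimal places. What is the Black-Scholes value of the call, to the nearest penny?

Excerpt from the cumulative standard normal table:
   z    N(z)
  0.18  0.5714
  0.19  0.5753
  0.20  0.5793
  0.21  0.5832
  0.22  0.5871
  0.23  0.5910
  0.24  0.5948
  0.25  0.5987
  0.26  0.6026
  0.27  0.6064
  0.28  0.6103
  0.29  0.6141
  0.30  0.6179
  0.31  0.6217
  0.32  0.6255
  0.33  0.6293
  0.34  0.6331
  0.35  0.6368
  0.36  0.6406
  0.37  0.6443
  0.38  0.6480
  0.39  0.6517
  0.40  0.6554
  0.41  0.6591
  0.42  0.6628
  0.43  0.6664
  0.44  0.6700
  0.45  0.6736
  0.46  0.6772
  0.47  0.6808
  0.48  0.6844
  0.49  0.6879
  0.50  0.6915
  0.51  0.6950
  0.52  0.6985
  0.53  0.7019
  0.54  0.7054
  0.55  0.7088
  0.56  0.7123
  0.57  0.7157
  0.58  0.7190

σ√T = 0.35·√1 = 0.3500
d₁ = [ln(200/180) + (0.025 + ½·0.35²)·1] / (σ√T) = (0.1054 + 0.0862) / 0.3500 = 0.5475 ≈ 0.55
d₂ = 0.5475 − 0.3500 = 0.1975 ≈ 0.20
exp(−rT) = exp(−0.025·1) = 0.9753
N(d₁) = N(0.55) = 0.7088;  N(d₂) = N(0.20) = 0.5793
C = 200·0.7088 − 180·0.9753·0.5793 = 141.7600 − 101.6984 = 40.0616

£40.06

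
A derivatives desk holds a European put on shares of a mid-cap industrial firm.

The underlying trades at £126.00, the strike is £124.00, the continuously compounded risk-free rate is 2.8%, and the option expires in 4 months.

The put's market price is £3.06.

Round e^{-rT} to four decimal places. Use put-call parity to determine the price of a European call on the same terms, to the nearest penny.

£6.21

e^(−rT) = e^(−0.028·0.3333) = 0.9907
Put-call parity: C − P = S − K·e^(−rT) = 126 − 124·0.9907 = 126 − 122.8468 = 3.1532
C = P + (C − P) = 3.06 + (3.1532) = 6.2132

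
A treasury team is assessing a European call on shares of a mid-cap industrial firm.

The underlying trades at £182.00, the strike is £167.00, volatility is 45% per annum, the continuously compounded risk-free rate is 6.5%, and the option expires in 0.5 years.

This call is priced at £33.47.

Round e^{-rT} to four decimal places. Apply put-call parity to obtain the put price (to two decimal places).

£13.13

e^(−rT) = e^(−0.065·0.5) = 0.9680
Put-call parity: C − P = S − K·e^(−rT) = 182 − 167·0.9680 = 182 − 161.6560 = 20.3440
P = C − (C − P) = 33.47 − (20.3440) = 13.1260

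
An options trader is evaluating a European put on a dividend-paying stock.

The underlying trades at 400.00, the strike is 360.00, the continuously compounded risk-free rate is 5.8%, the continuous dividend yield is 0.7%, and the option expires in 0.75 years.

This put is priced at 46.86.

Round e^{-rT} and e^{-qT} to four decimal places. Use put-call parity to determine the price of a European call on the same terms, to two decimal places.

100.12

e^(−qT) = e^(−0.007·0.75) = 0.9948;  e^(−rT) = e^(−0.058·0.75) = 0.9574
Put-call parity: C − P = S·e^(−qT) − K·e^(−rT) = 400·0.9948 − 360·0.9574 = 397.9200 − 344.6640 = 53.2560
C = P + (C − P) = 46.86 + (53.2560) = 100.1160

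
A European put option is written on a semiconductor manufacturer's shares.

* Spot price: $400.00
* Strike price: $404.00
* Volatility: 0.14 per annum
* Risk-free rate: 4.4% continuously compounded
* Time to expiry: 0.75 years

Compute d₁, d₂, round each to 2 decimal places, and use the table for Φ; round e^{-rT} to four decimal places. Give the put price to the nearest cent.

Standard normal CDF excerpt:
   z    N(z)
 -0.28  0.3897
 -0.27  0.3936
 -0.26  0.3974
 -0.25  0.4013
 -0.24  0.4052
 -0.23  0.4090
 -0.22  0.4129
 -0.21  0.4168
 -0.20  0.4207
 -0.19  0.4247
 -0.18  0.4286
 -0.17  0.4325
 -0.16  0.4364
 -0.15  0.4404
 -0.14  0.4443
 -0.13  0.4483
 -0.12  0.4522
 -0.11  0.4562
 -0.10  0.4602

σ√T = 0.14·√0.75 = 0.1212
ln(S/K) + (r + σ²/2)T = ln(400/404) + (0.044 + 0.14²/2)·0.75 = -0.0100 + 0.0403 = 0.0304
d₁ = 0.0304 / 0.1212 = 0.2507 which rounds to 0.25
d₂ = d₁ − σ√T = 0.2507 − 0.1212 = 0.1295 which rounds to 0.13
exp(−rT) = exp(−0.044·0.75) = 0.9675
N(−d₂) = N(-0.13) = 0.4483;  N(−d₁) = N(-0.25) = 0.4013
P = 404·0.9675·0.4483 − 400·0.4013 = 175.2270 − 160.5200 = 14.7070

$14.71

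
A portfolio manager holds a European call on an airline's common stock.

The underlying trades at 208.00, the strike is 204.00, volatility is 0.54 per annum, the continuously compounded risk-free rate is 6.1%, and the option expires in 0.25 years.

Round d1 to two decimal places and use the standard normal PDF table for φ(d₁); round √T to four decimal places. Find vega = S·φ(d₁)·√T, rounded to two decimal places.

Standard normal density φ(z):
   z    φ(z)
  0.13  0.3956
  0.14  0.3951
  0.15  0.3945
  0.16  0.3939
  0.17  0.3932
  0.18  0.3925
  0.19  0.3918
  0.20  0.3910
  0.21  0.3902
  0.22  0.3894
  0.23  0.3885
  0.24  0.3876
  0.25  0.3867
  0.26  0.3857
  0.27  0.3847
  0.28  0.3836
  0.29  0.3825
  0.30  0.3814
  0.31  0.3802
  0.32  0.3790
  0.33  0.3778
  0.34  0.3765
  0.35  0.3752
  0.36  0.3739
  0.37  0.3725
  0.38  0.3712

T = 0.25;  σ√T = 0.2700
d₁ = [ln(208/204) + (0.061 + ½·0.54²)·0.25] / (σ√T) = (0.0194 + 0.0517) / 0.2700 = 0.2634 which rounds to 0.26
√T = √0.25 = 0.5000
φ(d₁) = φ(0.26) = 0.3857
vega = S·φ(d₁)·√T = 208·0.3857·0.5000 = 40.1128
(The put has the same vega.)

40.11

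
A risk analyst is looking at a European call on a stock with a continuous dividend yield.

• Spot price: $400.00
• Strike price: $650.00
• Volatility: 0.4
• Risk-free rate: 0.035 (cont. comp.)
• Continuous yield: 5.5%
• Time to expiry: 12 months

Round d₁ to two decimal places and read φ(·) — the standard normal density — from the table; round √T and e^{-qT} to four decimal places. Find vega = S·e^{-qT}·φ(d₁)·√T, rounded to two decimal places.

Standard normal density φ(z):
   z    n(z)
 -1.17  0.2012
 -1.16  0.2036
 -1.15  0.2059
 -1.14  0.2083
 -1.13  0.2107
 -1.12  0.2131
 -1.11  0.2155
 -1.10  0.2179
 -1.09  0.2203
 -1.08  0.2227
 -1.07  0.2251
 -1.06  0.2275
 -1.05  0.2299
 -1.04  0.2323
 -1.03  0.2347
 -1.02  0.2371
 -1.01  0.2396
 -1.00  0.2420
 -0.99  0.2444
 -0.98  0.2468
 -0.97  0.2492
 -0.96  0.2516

T = 1;  σ√T = 0.4000
ln(S/K) + (r − q + σ²/2)T = ln(400/650) + (0.035 − 0.055 + 0.4²/2)·1 = -0.4855 + 0.0600 = -0.4255
d₁ = -0.4255 / 0.4000 = -1.0638 → -1.06
√T = √1 = 1.0000
φ(d₁) = φ(-1.06) = 0.2275
e^(−qT) = e^(−0.055·1) = 0.9465
vega = S·e^(−qT)·φ(d₁)·√T = 400·0.9465·0.2275·1.0000 = 86.1315

86.13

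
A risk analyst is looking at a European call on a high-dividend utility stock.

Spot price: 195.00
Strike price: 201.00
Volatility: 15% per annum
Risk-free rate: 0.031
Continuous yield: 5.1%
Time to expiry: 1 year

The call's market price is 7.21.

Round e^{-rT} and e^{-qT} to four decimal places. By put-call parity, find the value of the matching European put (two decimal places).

16.77

e^(−qT) = e^(−0.051·1) = 0.9503;  e^(−rT) = e^(−0.031·1) = 0.9695
Put-call parity: C − P = S·e^(−qT) − K·e^(−rT) = 195·0.9503 − 201·0.9695 = 185.3085 − 194.8695 = -9.5610
P = C − (C − P) = 7.21 − (-9.5610) = 16.7710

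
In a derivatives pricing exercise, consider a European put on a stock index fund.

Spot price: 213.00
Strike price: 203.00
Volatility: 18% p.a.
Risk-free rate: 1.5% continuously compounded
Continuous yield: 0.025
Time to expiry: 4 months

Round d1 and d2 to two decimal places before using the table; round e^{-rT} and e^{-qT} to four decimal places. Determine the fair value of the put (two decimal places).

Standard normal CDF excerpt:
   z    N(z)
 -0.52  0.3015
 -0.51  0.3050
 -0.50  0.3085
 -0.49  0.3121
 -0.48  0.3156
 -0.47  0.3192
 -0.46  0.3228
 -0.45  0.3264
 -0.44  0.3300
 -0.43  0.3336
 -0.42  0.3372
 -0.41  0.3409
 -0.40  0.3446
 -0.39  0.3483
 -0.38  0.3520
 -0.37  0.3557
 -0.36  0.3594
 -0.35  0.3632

4.43

T = 0.3333;  σ√T = 0.1039
ln(S/K) + (r − q + σ²/2)T = ln(213/203) + (0.015 − 0.025 + 0.18²/2)·0.3333 = 0.0481 + 0.0021 = 0.0502
d₁ = 0.0502 / 0.1039 = 0.4826 → 0.48
d₂ = d₁ − σ√T = 0.4826 − 0.1039 = 0.3787 → 0.38
e^(−qT) = e^(−0.025·0.3333) = 0.9917;  e^(−rT) = e^(−0.015·0.3333) = 0.9950
N(−d₂) = N(-0.38) = 0.3520;  N(−d₁) = N(-0.48) = 0.3156
P = 203·0.9950·0.3520 − 213·0.9917·0.3156 = 71.0987 − 66.6649 = 4.4339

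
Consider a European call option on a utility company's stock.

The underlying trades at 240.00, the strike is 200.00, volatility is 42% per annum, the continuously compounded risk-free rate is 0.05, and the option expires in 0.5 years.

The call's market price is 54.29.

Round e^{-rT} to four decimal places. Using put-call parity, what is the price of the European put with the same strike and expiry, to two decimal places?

e^(−rT) = e^(−0.05·0.5) = 0.9753
Put-call parity: C − P = S − K·e^(−rT) = 240 − 200·0.9753 = 240 − 195.0600 = 44.9400
P = C − (C − P) = 54.29 − (44.9400) = 9.3500

9.35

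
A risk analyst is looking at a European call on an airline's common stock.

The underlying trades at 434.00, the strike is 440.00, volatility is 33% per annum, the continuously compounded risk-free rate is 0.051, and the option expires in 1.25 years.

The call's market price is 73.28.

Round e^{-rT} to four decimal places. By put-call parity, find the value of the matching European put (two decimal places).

exp(−rT) = exp(−0.051·1.25) = 0.9382
Put-call parity: C − P = S − K·e^(−rT) = 434 − 440·0.9382 = 434 − 412.8080 = 21.1920
P = C − (C − P) = 73.28 − (21.1920) = 52.0880

52.09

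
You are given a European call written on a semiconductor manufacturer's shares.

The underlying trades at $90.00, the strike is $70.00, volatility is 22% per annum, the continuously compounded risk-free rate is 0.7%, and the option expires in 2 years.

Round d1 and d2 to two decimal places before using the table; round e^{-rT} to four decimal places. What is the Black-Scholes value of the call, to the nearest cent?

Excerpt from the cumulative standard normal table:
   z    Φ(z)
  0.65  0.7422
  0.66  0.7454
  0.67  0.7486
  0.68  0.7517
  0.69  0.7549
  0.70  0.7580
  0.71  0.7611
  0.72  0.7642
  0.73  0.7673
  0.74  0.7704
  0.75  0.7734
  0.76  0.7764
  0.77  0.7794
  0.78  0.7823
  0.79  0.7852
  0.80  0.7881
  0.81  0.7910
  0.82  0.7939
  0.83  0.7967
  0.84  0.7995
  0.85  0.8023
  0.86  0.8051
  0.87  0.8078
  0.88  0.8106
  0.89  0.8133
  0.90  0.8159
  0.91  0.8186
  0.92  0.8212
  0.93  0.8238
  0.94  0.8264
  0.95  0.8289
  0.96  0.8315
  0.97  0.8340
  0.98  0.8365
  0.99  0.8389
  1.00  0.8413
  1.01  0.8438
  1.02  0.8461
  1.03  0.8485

$23.62

T = 2;  σ√T = 0.3111
d₁ = [ln(90/70) + (0.007 + 0.22²/2)·2] / 0.3111 = [0.2513 + 0.0624] / 0.3111 = 1.0083 ⇒ 1.01
d₂ = d₁ − σ√T = 1.0083 − 0.3111 = 0.6972 ⇒ 0.70
exp(−rT) = exp(−0.007·2) = 0.9861
C = 90·N(1.01) − 70·0.9861·N(0.70) = 90·0.8438 − 70·0.9861·0.7580 = 75.9420 − 52.3225 = 23.6195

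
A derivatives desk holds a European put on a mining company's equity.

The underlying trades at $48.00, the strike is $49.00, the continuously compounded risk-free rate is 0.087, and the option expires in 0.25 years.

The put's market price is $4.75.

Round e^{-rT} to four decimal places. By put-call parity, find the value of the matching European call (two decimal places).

$4.80

exp(−rT) = exp(−0.087·0.25) = 0.9785
Put-call parity: C − P = S − K·e^(−rT) = 48 − 49·0.9785 = 48 − 47.9465 = 0.0535
C = P + (C − P) = 4.75 + (0.0535) = 4.8035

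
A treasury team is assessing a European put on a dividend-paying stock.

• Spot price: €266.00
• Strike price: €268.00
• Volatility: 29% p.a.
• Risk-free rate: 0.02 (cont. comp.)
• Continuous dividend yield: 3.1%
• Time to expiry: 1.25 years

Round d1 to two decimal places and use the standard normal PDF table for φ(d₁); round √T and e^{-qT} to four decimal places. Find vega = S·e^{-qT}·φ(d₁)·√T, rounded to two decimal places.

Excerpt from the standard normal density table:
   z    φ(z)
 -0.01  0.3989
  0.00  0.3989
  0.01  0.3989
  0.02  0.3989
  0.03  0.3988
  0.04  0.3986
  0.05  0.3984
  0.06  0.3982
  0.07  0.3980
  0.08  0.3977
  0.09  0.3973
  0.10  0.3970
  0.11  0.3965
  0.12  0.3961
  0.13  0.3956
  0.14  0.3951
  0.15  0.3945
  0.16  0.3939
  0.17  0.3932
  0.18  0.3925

σ√T = 0.29 × 1.1180 = 0.3242
d₁ = [ln(266/268) + (0.02 − 0.031 + ½·0.29²)·1.25] / (σ√T) = (-0.0075 + 0.0388) / 0.3242 = 0.0966 ⇒ 0.10
√T = √1.25 = 1.1180
φ(d₁) = φ(0.10) = 0.3970
exp(−qT) = exp(−0.031·1.25) = 0.9620
vega = S·exp(−qT)·φ(d₁)·√T = 266·0.9620·0.3970·1.1180 = 113.5766
(Vega is the same for a European call and put with the same parameters.)

113.58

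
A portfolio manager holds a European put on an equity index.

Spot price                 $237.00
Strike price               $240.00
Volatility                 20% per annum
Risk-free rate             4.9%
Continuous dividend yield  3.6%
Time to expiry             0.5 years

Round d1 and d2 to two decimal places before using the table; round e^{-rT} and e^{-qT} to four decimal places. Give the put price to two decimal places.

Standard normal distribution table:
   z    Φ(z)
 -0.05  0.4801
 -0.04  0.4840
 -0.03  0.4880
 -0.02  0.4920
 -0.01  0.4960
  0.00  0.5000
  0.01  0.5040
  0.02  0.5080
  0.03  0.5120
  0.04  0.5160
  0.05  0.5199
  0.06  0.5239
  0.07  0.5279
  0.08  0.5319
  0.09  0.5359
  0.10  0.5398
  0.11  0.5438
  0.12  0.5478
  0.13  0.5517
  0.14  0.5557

$13.76

T = 0.5;  σ√T = 0.1414
ln(S/K) + (r − q + σ²/2)T = ln(237/240) + (0.049 − 0.036 + 0.2²/2)·0.5 = -0.0126 + 0.0165 = 0.0039
d₁ = 0.0039 / 0.1414 = 0.0277 which rounds to 0.03
d₂ = d₁ − σ√T = 0.0277 − 0.1414 = -0.1137 which rounds to -0.11
e^(−qT) = e^(−0.036·0.5) = 0.9822;  e^(−rT) = e^(−0.049·0.5) = 0.9758
P = 240·0.9758·N(0.11) − 237·0.9822·N(-0.03) = 240·0.9758·0.5438 − 237·0.9822·0.4880 = 127.3536 − 113.5973 = 13.7563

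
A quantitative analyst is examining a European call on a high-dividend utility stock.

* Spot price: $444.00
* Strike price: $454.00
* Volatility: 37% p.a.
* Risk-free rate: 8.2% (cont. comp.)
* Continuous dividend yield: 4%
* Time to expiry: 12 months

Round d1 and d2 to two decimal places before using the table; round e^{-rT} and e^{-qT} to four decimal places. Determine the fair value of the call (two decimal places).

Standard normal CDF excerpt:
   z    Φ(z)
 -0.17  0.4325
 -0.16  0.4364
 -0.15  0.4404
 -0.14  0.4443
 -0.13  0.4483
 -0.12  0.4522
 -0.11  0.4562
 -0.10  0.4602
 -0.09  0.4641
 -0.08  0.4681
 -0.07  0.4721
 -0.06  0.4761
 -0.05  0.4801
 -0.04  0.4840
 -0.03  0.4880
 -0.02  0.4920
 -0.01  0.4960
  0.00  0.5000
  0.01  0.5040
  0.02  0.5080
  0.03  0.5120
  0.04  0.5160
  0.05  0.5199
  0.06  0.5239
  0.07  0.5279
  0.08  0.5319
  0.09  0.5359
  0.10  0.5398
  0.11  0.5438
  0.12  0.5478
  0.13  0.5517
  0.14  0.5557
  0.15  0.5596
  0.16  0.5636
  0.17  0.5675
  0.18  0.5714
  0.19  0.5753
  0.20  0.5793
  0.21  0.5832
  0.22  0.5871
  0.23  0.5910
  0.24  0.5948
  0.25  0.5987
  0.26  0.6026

σ√T = 0.37·√1 = 0.3700
d₁ = [ln(444/454) + (0.082 − 0.04 + 0.37²/2)·1] / 0.3700 = [-0.0223 + 0.1104] / 0.3700 = 0.2383 ≈ 0.24
d₂ = d₁ − σ√T = 0.2383 − 0.3700 = -0.1317 ≈ -0.13
exp(−qT) = exp(−0.04·1) = 0.9608;  exp(−rT) = exp(−0.082·1) = 0.9213
N(d₁) = N(0.24) = 0.5948;  N(d₂) = N(-0.13) = 0.4483
C = 444·0.9608·0.5948 − 454·0.9213·0.4483 = 253.7388 − 187.5105 = 66.2283

$66.23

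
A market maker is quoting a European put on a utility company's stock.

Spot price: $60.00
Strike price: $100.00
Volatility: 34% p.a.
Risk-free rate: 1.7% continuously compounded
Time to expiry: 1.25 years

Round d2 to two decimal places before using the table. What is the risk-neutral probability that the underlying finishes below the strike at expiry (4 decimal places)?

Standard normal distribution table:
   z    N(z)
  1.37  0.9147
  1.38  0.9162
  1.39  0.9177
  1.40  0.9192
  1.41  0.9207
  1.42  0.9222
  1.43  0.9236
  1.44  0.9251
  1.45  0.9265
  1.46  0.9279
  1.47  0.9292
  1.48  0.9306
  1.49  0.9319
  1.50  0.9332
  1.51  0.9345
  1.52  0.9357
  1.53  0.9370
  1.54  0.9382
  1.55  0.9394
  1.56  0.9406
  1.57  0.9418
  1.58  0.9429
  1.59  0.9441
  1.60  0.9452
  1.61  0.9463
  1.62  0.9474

σ√T = 0.34 × 1.1180 = 0.3801
d₁ = [ln(60/100) + (0.017 + ½·0.34²)·1.25] / (σ√T) = (-0.5108 + 0.0935) / 0.3801 = -1.0978 which rounds to -1.10
d₂ = -1.0978 − 0.3801 = -1.4780 which rounds to -1.48
Pr(exercise) under Q = N(−d₂) = N(1.48) = 0.9306

0.9306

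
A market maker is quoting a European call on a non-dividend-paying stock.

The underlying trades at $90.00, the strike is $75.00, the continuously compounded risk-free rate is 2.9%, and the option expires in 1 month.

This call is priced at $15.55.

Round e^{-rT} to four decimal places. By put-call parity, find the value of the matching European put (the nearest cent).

e^(−rT) = e^(−0.029·0.08333) = 0.9976
Put-call parity: C − P = S − K·e^(−rT) = 90 − 75·0.9976 = 90 − 74.8200 = 15.1800
P = C − (C − P) = 15.55 − (15.1800) = 0.3700

$0.37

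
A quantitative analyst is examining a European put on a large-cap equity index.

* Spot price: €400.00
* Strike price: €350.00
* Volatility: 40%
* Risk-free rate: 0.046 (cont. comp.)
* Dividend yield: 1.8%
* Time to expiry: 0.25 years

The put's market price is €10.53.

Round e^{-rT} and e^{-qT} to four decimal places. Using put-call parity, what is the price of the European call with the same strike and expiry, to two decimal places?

exp(−qT) = exp(−0.018·0.25) = 0.9955;  exp(−rT) = exp(−0.046·0.25) = 0.9886
Put-call parity: C − P = S·e^(−qT) − K·e^(−rT) = 400·0.9955 − 350·0.9886 = 398.2000 − 346.0100 = 52.1900
C = P + (C − P) = 10.53 + (52.1900) = 62.7200

€62.72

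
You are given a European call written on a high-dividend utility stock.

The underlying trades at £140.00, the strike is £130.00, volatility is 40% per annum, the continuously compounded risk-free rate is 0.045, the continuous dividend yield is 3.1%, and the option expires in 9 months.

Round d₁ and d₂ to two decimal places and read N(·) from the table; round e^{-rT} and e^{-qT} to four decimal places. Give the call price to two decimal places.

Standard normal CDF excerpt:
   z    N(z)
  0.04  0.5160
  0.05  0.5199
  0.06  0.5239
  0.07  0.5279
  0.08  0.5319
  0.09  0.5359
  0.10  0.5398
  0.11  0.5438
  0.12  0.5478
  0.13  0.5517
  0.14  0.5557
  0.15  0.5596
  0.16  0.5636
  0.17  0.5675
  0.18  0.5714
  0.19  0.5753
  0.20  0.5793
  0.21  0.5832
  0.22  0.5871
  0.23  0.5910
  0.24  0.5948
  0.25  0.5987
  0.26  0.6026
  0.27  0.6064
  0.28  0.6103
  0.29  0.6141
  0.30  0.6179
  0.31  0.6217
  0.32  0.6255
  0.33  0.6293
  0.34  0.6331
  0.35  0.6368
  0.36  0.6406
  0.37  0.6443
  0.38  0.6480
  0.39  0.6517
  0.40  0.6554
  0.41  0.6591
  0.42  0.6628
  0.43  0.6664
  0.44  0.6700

£24.31

T = 0.75;  σ√T = 0.3464
d₁ = [ln(140/130) + (0.045 − 0.031 + ½·0.4²)·0.75] / (σ√T) = (0.0741 + 0.0705) / 0.3464 = 0.4174 ≈ 0.42
d₂ = 0.4174 − 0.3464 = 0.0710 ≈ 0.07
exp(−qT) = exp(−0.031·0.75) = 0.9770;  exp(−rT) = exp(−0.045·0.75) = 0.9668
N(d₁) = N(0.42) = 0.6628;  N(d₂) = N(0.07) = 0.5279
C = 140·0.9770·0.6628 − 130·0.9668·0.5279 = 90.6578 − 66.3486 = 24.3092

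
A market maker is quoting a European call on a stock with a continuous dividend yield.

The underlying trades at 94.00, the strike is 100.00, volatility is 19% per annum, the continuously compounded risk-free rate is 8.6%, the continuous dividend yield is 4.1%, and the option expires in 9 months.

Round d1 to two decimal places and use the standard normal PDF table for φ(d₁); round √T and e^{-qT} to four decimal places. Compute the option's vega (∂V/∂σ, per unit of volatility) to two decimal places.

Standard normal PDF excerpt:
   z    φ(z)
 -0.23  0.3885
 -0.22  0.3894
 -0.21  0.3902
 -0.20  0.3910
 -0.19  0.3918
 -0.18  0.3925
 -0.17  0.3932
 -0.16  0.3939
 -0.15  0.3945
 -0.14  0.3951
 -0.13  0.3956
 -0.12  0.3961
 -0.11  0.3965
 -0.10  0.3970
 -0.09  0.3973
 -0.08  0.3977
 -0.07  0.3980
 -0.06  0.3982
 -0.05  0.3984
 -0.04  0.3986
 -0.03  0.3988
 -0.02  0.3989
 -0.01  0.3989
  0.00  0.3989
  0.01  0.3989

σ√T = 0.19·√0.75 = 0.1645
ln(S/K) + (r − q + σ²/2)T = ln(94/100) + (0.086 − 0.041 + 0.19²/2)·0.75 = -0.0619 + 0.0473 = -0.0146
d₁ = -0.0146 / 0.1645 = -0.0887 → -0.09
√T = √0.75 = 0.8660
φ(d₁) = φ(-0.09) = 0.3973
exp(−qT) = exp(−0.041·0.75) = 0.9697
vega = S·exp(−qT)·φ(d₁)·√T = 94·0.9697·0.3973·0.8660 = 31.3619

31.36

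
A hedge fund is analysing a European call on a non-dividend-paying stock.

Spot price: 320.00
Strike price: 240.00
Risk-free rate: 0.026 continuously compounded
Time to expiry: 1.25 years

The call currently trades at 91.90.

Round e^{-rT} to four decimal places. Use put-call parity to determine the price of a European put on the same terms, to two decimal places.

exp(−rT) = exp(−0.026·1.25) = 0.9680
Put-call parity: C − P = S − K·e^(−rT) = 320 − 240·0.9680 = 320 − 232.3200 = 87.6800
P = C − (C − P) = 91.90 − (87.6800) = 4.2200

4.22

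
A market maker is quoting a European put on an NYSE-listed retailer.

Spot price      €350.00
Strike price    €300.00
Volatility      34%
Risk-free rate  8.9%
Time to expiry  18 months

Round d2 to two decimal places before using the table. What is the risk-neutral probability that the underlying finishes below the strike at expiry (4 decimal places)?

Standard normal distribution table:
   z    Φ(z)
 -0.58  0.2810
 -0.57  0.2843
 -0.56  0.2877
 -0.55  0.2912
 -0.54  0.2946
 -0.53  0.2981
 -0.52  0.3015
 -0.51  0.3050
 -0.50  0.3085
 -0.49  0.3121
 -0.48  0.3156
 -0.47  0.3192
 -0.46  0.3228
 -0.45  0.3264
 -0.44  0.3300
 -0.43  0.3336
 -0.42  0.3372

0.3156

T = 1.5;  σ√T = 0.4164
ln(S/K) + (r + σ²/2)T = ln(350/300) + (0.089 + 0.34²/2)·1.5 = 0.1542 + 0.2202 = 0.3744
d₁ = 0.3744 / 0.4164 = 0.8990 ≈ 0.90
d₂ = d₁ − σ√T = 0.8990 − 0.4164 = 0.4826 ≈ 0.48
Pr(exercise) under Q = N(−d₂) = N(-0.48) = 0.3156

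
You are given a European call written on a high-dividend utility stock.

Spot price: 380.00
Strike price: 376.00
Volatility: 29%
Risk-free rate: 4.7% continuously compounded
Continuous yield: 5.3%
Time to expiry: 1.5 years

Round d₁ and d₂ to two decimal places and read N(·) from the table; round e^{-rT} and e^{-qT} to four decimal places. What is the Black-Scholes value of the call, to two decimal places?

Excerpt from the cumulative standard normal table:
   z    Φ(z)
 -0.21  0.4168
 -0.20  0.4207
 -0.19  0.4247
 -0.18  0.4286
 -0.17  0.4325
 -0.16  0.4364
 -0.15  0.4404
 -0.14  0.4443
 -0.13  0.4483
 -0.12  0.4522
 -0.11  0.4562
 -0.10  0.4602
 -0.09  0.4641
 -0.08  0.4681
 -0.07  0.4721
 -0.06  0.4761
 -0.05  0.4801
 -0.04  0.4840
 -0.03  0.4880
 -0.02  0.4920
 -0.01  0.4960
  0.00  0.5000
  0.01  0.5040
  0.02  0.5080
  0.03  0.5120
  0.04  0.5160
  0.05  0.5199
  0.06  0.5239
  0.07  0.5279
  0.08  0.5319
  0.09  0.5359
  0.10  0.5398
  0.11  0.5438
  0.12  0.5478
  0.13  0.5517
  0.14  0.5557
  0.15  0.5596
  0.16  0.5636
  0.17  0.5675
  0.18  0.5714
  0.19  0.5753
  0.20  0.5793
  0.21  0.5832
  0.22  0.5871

49.00

T = 1.5;  σ√T = 0.3552
ln(S/K) + (r − q + σ²/2)T = ln(380/376) + (0.047 − 0.053 + 0.29²/2)·1.5 = 0.0106 + 0.0541 = 0.0647
d₁ = 0.0647 / 0.3552 = 0.1820 which rounds to 0.18
d₂ = d₁ − σ√T = 0.1820 − 0.3552 = -0.1731 which rounds to -0.17
exp(−qT) = exp(−0.053·1.5) = 0.9236;  exp(−rT) = exp(−0.047·1.5) = 0.9319
N(d₁) = N(0.18) = 0.5714;  N(d₂) = N(-0.17) = 0.4325
C = 380·0.9236·0.5714 − 376·0.9319·0.4325 = 200.5431 − 151.5456 = 48.9975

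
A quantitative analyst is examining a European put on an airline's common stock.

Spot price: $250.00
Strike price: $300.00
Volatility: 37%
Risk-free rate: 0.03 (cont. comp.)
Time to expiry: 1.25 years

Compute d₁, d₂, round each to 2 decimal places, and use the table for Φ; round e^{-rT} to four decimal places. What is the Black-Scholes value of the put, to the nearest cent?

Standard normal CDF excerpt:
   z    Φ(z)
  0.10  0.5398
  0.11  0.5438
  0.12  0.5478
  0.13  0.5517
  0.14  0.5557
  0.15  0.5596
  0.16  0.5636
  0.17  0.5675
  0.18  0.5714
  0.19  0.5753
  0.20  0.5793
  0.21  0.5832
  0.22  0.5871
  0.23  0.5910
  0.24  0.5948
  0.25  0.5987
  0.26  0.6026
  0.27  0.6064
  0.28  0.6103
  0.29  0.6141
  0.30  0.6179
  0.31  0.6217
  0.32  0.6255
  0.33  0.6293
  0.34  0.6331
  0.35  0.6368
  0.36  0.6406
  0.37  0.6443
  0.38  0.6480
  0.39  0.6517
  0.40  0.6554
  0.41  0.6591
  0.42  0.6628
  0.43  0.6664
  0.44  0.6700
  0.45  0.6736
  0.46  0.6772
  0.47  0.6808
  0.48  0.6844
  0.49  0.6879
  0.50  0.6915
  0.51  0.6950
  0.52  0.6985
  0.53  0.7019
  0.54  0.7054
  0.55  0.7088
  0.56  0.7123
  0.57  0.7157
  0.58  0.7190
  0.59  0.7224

$66.90

σ√T = 0.37 × 1.1180 = 0.4137
d₁ = [ln(250/300) + (0.03 + 0.37²/2)·1.25] / 0.4137 = [-0.1823 + 0.1231] / 0.4137 = -0.1433 ≈ -0.14
d₂ = d₁ − σ√T = -0.1433 − 0.4137 = -0.5569 ≈ -0.56
e^(−rT) = e^(−0.03·1.25) = 0.9632
N(−d₂) = N(0.56) = 0.7123;  N(−d₁) = N(0.14) = 0.5557
P = 300·0.9632·0.7123 − 250·0.5557 = 205.8262 − 138.9250 = 66.9012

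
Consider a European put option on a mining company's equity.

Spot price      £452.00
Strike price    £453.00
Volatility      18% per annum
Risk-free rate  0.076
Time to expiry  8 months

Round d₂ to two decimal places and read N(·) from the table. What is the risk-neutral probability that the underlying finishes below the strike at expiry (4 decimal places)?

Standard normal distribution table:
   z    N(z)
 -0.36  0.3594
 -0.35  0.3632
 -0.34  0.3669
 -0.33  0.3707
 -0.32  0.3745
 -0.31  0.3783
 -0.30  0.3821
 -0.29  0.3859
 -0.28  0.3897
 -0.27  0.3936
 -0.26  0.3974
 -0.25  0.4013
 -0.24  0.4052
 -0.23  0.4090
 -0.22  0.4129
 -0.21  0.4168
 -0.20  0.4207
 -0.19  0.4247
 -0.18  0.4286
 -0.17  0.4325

0.3974

σ√T = 0.18·√0.6667 = 0.1470
d₁ = [ln(452/453) + (0.076 + 0.18²/2)·0.6667] / 0.1470 = [-0.0022 + 0.0615] / 0.1470 = 0.4032 → 0.40
d₂ = d₁ − σ√T = 0.4032 − 0.1470 = 0.2562 → 0.26
Pr(exercise) under Q = N(−d₂) = N(-0.26) = 0.3974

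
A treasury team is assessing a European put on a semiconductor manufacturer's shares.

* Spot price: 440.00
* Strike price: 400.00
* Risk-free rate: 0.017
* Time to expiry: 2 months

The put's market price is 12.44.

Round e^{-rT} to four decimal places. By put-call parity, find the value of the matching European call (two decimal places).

e^(−rT) = e^(−0.017·0.1667) = 0.9972
Put-call parity: C − P = S − K·e^(−rT) = 440 − 400·0.9972 = 440 − 398.8800 = 41.1200
C = P + (C − P) = 12.44 + (41.1200) = 53.5600

53.56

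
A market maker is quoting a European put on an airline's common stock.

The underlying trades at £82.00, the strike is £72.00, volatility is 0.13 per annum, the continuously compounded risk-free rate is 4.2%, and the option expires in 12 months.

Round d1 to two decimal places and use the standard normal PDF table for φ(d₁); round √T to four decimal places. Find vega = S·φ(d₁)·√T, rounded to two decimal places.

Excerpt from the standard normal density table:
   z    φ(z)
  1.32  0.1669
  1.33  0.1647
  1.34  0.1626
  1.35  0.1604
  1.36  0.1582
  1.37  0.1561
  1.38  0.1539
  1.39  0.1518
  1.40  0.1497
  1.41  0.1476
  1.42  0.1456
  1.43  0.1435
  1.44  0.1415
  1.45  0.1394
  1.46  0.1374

12.45

σ√T = 0.13 × 1.0000 = 0.1300
ln(S/K) + (r + σ²/2)T = ln(82/72) + (0.042 + 0.13²/2)·1 = 0.1301 + 0.0505 = 0.1805
d₁ = 0.1805 / 0.1300 = 1.3885 → 1.39
√T = √1 = 1.0000
φ(d₁) = φ(1.39) = 0.1518
vega = S·φ(d₁)·√T = 82·0.1518·1.0000 = 12.4476
(The call has the same vega.)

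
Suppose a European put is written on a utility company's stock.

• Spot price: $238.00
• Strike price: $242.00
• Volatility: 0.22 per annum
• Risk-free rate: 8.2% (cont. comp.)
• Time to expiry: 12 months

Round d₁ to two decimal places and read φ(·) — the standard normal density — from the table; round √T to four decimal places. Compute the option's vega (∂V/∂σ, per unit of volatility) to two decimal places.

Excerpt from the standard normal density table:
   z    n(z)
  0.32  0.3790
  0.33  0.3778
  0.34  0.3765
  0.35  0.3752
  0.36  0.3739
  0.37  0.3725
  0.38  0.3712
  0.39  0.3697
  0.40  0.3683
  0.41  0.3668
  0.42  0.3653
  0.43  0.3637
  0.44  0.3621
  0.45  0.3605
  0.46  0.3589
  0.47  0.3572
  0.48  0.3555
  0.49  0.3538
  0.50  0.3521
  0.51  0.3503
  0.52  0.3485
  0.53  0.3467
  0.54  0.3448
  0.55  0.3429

87.30

σ√T = 0.22·√1 = 0.2200
d₁ = [ln(238/242) + (0.082 + 0.22²/2)·1] / 0.2200 = [-0.0167 + 0.1062] / 0.2200 = 0.4070 ≈ 0.41
√T = √1 = 1.0000
φ(d₁) = φ(0.41) = 0.3668
vega = S·φ(d₁)·√T = 238·0.3668·1.0000 = 87.2984
(Vega is the same for a European call and put with the same parameters.)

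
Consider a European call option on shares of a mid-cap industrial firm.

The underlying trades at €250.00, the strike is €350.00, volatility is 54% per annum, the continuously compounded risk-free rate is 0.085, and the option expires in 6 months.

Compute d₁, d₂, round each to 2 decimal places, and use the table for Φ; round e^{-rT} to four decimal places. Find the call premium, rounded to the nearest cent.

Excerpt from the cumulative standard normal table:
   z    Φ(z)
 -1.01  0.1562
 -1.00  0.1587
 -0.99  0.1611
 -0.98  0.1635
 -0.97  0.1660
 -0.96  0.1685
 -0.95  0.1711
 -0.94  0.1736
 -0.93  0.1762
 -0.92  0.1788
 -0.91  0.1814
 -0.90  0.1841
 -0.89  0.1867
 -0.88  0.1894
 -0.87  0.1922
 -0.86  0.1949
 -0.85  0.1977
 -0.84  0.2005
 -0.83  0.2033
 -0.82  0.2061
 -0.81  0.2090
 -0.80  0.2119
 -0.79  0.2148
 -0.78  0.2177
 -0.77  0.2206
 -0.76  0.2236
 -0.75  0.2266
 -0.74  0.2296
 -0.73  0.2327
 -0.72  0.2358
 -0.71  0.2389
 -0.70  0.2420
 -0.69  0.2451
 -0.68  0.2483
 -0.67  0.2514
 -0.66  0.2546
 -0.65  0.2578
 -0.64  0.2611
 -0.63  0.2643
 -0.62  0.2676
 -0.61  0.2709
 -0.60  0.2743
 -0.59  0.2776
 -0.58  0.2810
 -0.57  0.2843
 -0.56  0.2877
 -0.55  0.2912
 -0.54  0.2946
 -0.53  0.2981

T = 0.5;  σ√T = 0.3818
d₁ = [ln(250/350) + (0.085 + ½·0.54²)·0.5] / (σ√T) = (-0.3365 + 0.1154) / 0.3818 = -0.5790 → -0.58
d₂ = -0.5790 − 0.3818 = -0.9608 → -0.96
exp(−rT) = exp(−0.085·0.5) = 0.9584
N(d₁) = N(-0.58) = 0.2810;  N(d₂) = N(-0.96) = 0.1685
C = 250·0.2810 − 350·0.9584·0.1685 = 70.2500 − 56.5216 = 13.7284

€13.73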